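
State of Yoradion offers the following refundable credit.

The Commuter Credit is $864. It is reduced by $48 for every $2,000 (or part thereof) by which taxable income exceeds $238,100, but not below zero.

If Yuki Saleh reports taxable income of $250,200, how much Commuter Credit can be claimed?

$528

Commuter Credit: income exceeds $238,100 by $12,100, which is 7 full-or-partial $2,000 increments; reduction = 7 × $48 = $336, leaving $528.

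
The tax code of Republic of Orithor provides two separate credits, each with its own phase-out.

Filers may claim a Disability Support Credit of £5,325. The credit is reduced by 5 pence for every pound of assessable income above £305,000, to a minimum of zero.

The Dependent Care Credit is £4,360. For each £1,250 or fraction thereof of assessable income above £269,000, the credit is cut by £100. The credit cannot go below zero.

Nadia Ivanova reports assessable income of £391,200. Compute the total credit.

Disability Support Credit: 5% of the £86,200 excess over £305,000 is £4,310; credit = £5,325 − £4,310 = £1,015.
Dependent Care Credit: income exceeds £269,000 by £122,200 → 98 increments × £100 = £9,800 ≥ base, so the credit is £0.
Total: £1,015 + £0 = £1,015.

£1,015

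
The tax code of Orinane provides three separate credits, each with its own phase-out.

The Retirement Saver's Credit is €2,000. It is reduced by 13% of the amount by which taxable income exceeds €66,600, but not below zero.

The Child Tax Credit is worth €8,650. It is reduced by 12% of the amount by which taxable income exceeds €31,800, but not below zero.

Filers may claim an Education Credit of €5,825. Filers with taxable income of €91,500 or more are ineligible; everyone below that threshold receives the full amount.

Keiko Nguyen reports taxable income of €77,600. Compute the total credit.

€9,549

Retirement Saver's Credit: 13% of the €11,000 excess over €66,600 is €1,430; credit = €2,000 − €1,430 = €570.
Child Tax Credit: 12% of the €45,800 excess over €31,800 is €5,496; credit = €8,650 − €5,496 = €3,154.
Education Credit: €77,600 is below the €91,500 cutoff, so the full €5,825 applies.
Total: €570 + €3,154 + €5,825 = €9,549.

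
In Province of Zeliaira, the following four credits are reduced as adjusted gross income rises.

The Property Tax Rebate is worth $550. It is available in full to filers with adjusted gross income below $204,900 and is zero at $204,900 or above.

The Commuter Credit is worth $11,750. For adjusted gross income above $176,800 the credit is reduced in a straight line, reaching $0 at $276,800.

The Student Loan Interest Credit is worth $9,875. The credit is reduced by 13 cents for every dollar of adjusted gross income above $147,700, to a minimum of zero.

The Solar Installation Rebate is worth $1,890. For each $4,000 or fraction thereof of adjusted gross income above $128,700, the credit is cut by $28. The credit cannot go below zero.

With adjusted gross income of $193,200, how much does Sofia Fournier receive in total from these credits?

Property Tax Rebate: $193,200 is below the $204,900 cutoff, so the full $550 applies.
Commuter Credit: $193,200 is $16,400 into a $100,000 phase-out range, leaving 83,600/100,000 of the credit: $11,750 × 83,600/100,000 = $9,823.
Student Loan Interest Credit: 13% of the $45,500 excess over $147,700 is $5,915; credit = $9,875 − $5,915 = $3,960.
Solar Installation Rebate: income exceeds $128,700 by $64,500, which is 17 full-or-partial $4,000 increments; reduction = 17 × $28 = $476, leaving $1,414.
Total: $550 + $9,823 + $3,960 + $1,414 = $15,747.

$15,747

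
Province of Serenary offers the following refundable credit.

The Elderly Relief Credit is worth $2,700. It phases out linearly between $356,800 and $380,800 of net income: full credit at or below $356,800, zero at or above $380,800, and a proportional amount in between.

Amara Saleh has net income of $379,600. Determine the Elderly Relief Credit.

Elderly Relief Credit: $379,600 is $22,800 into a $24,000 phase-out range, leaving 1,200/24,000 of the credit: $2,700 × 1,200/24,000 = $135.

$135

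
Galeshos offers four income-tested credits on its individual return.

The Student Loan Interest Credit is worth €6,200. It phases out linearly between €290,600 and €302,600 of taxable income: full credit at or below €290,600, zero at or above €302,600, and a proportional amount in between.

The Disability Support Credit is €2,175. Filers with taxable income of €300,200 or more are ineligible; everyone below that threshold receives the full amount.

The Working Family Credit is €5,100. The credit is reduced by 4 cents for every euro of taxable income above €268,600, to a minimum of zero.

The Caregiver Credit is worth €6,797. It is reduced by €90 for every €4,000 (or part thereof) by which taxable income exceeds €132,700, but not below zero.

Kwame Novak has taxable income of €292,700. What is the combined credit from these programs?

€14,623

Student Loan Interest Credit: €292,700 is €2,100 into a €12,000 phase-out range, leaving 9,900/12,000 of the credit: €6,200 × 9,900/12,000 = €5,115.
Disability Support Credit: €292,700 is below the €300,200 cutoff, so the full €2,175 applies.
Working Family Credit: 4% of the €24,100 excess over €268,600 is €964; credit = €5,100 − €964 = €4,136.
Caregiver Credit: income exceeds €132,700 by €160,000, which is 40 full-or-partial €4,000 increments; reduction = 40 × €90 = €3,600, leaving €3,197.
Total: €5,115 + €2,175 + €4,136 + €3,197 = €14,623.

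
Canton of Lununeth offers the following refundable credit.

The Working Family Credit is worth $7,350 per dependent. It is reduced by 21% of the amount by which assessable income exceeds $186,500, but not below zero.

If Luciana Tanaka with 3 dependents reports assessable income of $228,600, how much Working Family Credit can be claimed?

Working Family Credit: base = 3 × $7,350 = $22,050. 21% of the $42,100 excess over $186,500 is $8,841; credit = $22,050 − $8,841 = $13,209.

$13,209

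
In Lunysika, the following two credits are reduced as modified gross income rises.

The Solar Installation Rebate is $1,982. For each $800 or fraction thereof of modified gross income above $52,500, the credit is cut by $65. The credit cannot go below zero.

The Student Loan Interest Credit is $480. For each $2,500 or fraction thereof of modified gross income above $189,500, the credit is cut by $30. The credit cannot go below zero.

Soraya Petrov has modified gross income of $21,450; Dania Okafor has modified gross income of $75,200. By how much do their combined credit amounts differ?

Soraya ($21,450): Solar Installation Rebate: $21,450 is at or below the $52,500 threshold, so the full $1,982 applies. Student Loan Interest Credit: $21,450 is at or below the $189,500 threshold, so the full $480 applies. total $1,982 + $480 = $2,462
Dania ($75,200): Solar Installation Rebate: income exceeds $52,500 by $22,700, which is 29 full-or-partial $800 increments; reduction = 29 × $65 = $1,885, leaving $97. Student Loan Interest Credit: $75,200 is at or below the $189,500 threshold, so the full $480 applies. total $97 + $480 = $577
Difference: |$2,462 − $577| = $1,885.

$1,885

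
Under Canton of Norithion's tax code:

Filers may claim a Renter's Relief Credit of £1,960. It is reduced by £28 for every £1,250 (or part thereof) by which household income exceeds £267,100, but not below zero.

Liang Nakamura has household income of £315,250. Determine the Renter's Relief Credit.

Renter's Relief Credit: income exceeds £267,100 by £48,150, which is 39 full-or-partial £1,250 increments; reduction = 39 × £28 = £1,092, leaving £868.

£868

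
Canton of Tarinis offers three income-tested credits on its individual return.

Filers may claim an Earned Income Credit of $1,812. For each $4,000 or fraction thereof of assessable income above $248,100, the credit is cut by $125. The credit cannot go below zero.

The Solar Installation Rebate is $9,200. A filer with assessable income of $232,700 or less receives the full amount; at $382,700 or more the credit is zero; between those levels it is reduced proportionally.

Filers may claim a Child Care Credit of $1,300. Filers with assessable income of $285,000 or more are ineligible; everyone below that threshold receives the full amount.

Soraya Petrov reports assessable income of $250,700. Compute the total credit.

$11,083

Earned Income Credit: income exceeds $248,100 by $2,600, which is 1 full-or-partial $4,000 increment; reduction = 1 × $125 = $125, leaving $1,687.
Solar Installation Rebate: $250,700 is $18,000 into a $150,000 phase-out range, leaving 132,000/150,000 of the credit: $9,200 × 132,000/150,000 = $8,096.
Child Care Credit: $250,700 is below the $285,000 cutoff, so the full $1,300 applies.
Total: $1,687 + $8,096 + $1,300 = $11,083.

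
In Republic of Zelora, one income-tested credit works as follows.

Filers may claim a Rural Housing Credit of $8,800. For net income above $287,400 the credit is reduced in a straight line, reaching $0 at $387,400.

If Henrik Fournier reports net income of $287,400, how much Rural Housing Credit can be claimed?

$8,800

Rural Housing Credit: $287,400 is at or below the $287,400 threshold, so the full $8,800 applies.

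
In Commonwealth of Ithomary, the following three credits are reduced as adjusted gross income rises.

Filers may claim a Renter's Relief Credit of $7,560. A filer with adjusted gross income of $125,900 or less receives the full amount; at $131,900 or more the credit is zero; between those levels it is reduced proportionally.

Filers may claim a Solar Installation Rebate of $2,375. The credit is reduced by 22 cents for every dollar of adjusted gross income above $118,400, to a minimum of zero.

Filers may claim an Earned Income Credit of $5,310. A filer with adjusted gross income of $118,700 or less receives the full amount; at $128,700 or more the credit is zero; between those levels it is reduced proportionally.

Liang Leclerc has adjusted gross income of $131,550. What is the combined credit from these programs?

Renter's Relief Credit: $131,550 is $5,650 into a $6,000 phase-out range, leaving 350/6,000 of the credit: $7,560 × 350/6,000 = $441.
Solar Installation Rebate: 22% of the $13,150 excess over $118,400 is $2,893 ≥ base, so the credit is $0.
Earned Income Credit: $131,550 is at or above $128,700, so the credit is $0.
Total: $441 + $0 + $0 = $441.

$441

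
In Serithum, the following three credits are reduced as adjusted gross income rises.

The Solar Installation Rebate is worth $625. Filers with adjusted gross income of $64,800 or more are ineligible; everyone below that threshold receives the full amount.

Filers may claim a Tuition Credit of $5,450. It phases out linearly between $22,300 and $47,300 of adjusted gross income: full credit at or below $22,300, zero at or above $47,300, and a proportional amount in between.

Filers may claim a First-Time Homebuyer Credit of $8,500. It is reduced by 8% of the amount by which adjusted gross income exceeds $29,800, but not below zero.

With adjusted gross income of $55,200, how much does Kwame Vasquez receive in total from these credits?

Solar Installation Rebate: $55,200 is below the $64,800 cutoff, so the full $625 applies.
Tuition Credit: $55,200 is at or above $47,300, so the credit is $0.
First-Time Homebuyer Credit: 8% of the $25,400 excess over $29,800 is $2,032; credit = $8,500 − $2,032 = $6,468.
Total: $625 + $0 + $6,468 = $7,093.

$7,093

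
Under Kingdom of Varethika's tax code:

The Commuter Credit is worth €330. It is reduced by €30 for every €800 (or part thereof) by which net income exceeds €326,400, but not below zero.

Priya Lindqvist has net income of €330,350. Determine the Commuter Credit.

Commuter Credit: income exceeds €326,400 by €3,950, which is 5 full-or-partial €800 increments; reduction = 5 × €30 = €150, leaving €180.

€180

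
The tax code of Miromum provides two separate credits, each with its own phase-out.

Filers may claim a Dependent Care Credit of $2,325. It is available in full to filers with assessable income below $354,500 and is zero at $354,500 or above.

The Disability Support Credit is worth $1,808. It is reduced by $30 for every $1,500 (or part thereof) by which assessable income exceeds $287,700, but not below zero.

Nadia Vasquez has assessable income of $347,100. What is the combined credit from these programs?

Dependent Care Credit: $347,100 is below the $354,500 cutoff, so the full $2,325 applies.
Disability Support Credit: income exceeds $287,700 by $59,400, which is 40 full-or-partial $1,500 increments; reduction = 40 × $30 = $1,200, leaving $608.
Total: $2,325 + $608 = $2,933.

$2,933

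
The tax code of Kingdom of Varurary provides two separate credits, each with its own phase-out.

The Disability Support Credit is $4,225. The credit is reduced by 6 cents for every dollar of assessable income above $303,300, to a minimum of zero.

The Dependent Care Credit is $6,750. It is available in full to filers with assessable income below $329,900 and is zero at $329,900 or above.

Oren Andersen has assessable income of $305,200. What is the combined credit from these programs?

Disability Support Credit: 6% of the $1,900 excess over $303,300 is $114; credit = $4,225 − $114 = $4,111.
Dependent Care Credit: $305,200 is below the $329,900 cutoff, so the full $6,750 applies.
Total: $4,111 + $6,750 = $10,861.

$10,861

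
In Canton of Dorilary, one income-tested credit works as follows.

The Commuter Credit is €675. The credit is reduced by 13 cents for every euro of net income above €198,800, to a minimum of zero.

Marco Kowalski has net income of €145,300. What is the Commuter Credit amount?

Commuter Credit: €145,300 is at or below the €198,800 threshold, so the full €675 applies.

€675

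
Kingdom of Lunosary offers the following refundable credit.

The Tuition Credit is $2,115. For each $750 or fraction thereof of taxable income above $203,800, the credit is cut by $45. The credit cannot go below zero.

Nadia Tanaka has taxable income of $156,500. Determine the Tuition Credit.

Tuition Credit: $156,500 is at or below the $203,800 threshold, so the full $2,115 applies.

$2,115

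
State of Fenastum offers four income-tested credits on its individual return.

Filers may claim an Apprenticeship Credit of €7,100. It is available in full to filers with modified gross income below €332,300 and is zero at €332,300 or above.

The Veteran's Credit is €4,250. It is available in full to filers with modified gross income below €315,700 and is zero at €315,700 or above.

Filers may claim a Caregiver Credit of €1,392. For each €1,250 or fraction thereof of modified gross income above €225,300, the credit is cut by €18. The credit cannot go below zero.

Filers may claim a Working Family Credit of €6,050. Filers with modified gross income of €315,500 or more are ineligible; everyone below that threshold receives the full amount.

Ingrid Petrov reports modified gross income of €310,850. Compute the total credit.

€17,550

Apprenticeship Credit: €310,850 is below the €332,300 cutoff, so the full €7,100 applies.
Veteran's Credit: €310,850 is below the €315,700 cutoff, so the full €4,250 applies.
Caregiver Credit: income exceeds €225,300 by €85,550, which is 69 full-or-partial €1,250 increments; reduction = 69 × €18 = €1,242, leaving €150.
Working Family Credit: €310,850 is below the €315,500 cutoff, so the full €6,050 applies.
Total: €7,100 + €4,250 + €150 + €6,050 = €17,550.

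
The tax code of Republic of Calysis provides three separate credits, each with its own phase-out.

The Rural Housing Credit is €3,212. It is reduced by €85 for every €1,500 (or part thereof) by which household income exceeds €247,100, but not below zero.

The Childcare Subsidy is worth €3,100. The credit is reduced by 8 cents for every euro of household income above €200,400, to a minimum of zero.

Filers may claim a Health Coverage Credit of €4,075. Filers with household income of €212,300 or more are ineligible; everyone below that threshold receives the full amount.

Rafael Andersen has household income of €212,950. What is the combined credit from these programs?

€5,308

Rural Housing Credit: €212,950 is at or below the €247,100 threshold, so the full €3,212 applies.
Childcare Subsidy: 8% of the €12,550 excess over €200,400 is €1,004; credit = €3,100 − €1,004 = €2,096.
Health Coverage Credit: €212,950 meets or exceeds the €212,300 cutoff, so the credit is €0.
Total: €3,212 + €2,096 + €0 = €5,308.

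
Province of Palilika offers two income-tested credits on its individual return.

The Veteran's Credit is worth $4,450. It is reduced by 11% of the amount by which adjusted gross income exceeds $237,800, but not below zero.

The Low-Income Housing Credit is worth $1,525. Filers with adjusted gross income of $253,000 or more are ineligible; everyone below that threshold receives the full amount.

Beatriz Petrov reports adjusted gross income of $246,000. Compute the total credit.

$5,073

Veteran's Credit: 11% of the $8,200 excess over $237,800 is $902; credit = $4,450 − $902 = $3,548.
Low-Income Housing Credit: $246,000 is below the $253,000 cutoff, so the full $1,525 applies.
Total: $3,548 + $1,525 = $5,073.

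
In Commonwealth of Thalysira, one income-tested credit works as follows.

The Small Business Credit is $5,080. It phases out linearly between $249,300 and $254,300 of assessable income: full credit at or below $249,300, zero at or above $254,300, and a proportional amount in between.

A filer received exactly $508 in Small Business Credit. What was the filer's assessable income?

$253,800

$508 is 508/5,080 of the full $5,080, so 4,572/5,080 of the $5,000 range has been used: income = $249,300 + $5,000 × 4,572/5,080 = $253,800.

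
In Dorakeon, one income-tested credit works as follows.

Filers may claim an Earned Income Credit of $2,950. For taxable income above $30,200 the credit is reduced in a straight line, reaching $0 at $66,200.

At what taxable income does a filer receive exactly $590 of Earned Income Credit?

$59,000

$590 is 590/2,950 of the full $2,950, so 2,360/2,950 of the $36,000 range has been used: income = $30,200 + $36,000 × 2,360/2,950 = $59,000.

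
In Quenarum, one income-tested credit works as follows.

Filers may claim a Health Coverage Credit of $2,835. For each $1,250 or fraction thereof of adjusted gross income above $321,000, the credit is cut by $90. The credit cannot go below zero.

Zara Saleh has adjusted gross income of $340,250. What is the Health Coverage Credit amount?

$1,395

Health Coverage Credit: income exceeds $321,000 by $19,250, which is 16 full-or-partial $1,250 increments; reduction = 16 × $90 = $1,440, leaving $1,395.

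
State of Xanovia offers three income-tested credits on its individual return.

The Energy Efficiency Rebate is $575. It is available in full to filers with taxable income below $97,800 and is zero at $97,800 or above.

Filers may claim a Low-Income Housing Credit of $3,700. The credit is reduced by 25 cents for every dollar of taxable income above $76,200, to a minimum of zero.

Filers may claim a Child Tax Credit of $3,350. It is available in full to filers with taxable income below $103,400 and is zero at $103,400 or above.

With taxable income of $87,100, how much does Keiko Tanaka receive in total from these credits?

$4,900

Energy Efficiency Rebate: $87,100 is below the $97,800 cutoff, so the full $575 applies.
Low-Income Housing Credit: 25% of the $10,900 excess over $76,200 is $2,725; credit = $3,700 − $2,725 = $975.
Child Tax Credit: $87,100 is below the $103,400 cutoff, so the full $3,350 applies.
Total: $575 + $975 + $3,350 = $4,900.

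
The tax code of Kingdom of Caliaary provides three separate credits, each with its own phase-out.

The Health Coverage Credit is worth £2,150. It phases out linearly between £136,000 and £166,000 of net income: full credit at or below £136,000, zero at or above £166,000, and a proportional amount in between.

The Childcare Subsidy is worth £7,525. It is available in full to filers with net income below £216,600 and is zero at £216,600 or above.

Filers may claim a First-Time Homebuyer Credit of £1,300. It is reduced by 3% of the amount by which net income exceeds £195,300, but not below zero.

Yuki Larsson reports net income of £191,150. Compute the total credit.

£8,825

Health Coverage Credit: £191,150 is at or above £166,000, so the credit is £0.
Childcare Subsidy: £191,150 is below the £216,600 cutoff, so the full £7,525 applies.
First-Time Homebuyer Credit: £191,150 is at or below the £195,300 threshold, so the full £1,300 applies.
Total: £0 + £7,525 + £1,300 = £8,825.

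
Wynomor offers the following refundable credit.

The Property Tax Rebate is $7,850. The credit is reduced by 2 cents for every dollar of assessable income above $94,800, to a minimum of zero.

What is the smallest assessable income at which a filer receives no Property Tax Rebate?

$487,300

The credit falls by 2% of each dollar above $94,800, so it reaches zero when the excess is $7,850 / 2% = $392,500: income = $94,800 + $392,500 = $487,300.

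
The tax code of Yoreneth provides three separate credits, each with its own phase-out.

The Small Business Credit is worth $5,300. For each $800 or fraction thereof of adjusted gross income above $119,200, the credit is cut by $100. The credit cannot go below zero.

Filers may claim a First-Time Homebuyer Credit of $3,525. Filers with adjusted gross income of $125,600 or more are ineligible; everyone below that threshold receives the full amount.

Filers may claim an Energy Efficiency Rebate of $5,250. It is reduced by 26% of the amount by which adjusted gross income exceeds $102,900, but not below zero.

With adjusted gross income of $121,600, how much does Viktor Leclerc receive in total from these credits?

Small Business Credit: income exceeds $119,200 by $2,400, which is 3 full-or-partial $800 increments; reduction = 3 × $100 = $300, leaving $5,000.
First-Time Homebuyer Credit: $121,600 is below the $125,600 cutoff, so the full $3,525 applies.
Energy Efficiency Rebate: 26% of the $18,700 excess over $102,900 is $4,862; credit = $5,250 − $4,862 = $388.
Total: $5,000 + $3,525 + $388 = $8,913.

$8,913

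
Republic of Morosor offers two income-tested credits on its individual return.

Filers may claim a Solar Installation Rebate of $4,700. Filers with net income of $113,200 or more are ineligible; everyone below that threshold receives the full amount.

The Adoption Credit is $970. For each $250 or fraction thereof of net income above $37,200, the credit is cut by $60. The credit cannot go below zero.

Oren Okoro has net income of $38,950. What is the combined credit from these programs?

$5,250

Solar Installation Rebate: $38,950 is below the $113,200 cutoff, so the full $4,700 applies.
Adoption Credit: income exceeds $37,200 by $1,750, which is 7 full-or-partial $250 increments; reduction = 7 × $60 = $420, leaving $550.
Total: $4,700 + $550 = $5,250.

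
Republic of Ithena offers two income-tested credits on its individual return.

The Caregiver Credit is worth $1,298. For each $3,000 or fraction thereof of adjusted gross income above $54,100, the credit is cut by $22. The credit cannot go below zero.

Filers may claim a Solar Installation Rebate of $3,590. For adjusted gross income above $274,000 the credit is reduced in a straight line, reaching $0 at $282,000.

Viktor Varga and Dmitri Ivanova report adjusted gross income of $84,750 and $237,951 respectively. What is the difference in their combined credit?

Viktor ($84,750): Caregiver Credit: income exceeds $54,100 by $30,650, which is 11 full-or-partial $3,000 increments; reduction = 11 × $22 = $242, leaving $1,056. Solar Installation Rebate: $84,750 is at or below the $274,000 threshold, so the full $3,590 applies. total $1,056 + $3,590 = $4,646
Dmitri ($237,951): Caregiver Credit: income exceeds $54,100 by $183,851 → 62 increments × $22 = $1,364 ≥ base, so the credit is $0. Solar Installation Rebate: $237,951 is at or below the $274,000 threshold, so the full $3,590 applies. total $0 + $3,590 = $3,590
Difference: |$4,646 − $3,590| = $1,056.

$1,056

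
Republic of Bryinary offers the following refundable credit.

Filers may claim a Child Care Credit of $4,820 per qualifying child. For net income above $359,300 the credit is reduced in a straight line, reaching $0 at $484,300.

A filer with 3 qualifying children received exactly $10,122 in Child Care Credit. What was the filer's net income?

$396,800

Full credit = 3 × $4,820 = $14,460.
$10,122 is 10,122/14,460 of the full $14,460, so 4,338/14,460 of the $125,000 range has been used: income = $359,300 + $125,000 × 4,338/14,460 = $396,800.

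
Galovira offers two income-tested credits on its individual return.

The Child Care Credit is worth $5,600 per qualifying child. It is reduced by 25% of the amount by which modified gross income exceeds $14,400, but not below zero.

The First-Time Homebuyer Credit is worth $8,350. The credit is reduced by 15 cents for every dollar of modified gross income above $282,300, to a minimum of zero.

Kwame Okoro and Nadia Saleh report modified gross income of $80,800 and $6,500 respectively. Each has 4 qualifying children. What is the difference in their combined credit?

$16,600

Kwame ($80,800): Child Care Credit: base = 4 × $5,600 = $22,400. 25% of the $66,400 excess over $14,400 is $16,600; credit = $22,400 − $16,600 = $5,800. First-Time Homebuyer Credit: $80,800 is at or below the $282,300 threshold, so the full $8,350 applies. total $5,800 + $8,350 = $14,150
Nadia ($6,500): Child Care Credit: base = 4 × $5,600 = $22,400. $6,500 is at or below the $14,400 threshold, so the full $22,400 applies. First-Time Homebuyer Credit: $6,500 is at or below the $282,300 threshold, so the full $8,350 applies. total $22,400 + $8,350 = $30,750
Difference: |$14,150 − $30,750| = $16,600.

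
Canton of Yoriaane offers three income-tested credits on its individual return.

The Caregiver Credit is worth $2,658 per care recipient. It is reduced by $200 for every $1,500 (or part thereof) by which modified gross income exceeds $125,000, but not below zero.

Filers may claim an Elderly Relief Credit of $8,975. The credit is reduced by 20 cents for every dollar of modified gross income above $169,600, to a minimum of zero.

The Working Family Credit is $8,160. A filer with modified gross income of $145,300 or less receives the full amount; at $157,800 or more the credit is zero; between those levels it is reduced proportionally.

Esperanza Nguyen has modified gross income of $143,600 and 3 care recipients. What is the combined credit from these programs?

Caregiver Credit: base = 3 × $2,658 = $7,974. income exceeds $125,000 by $18,600, which is 13 full-or-partial $1,500 increments; reduction = 13 × $200 = $2,600, leaving $5,374.
Elderly Relief Credit: $143,600 is at or below the $169,600 threshold, so the full $8,975 applies.
Working Family Credit: $143,600 is at or below the $145,300 threshold, so the full $8,160 applies.
Total: $5,374 + $8,975 + $8,160 = $22,509.

$22,509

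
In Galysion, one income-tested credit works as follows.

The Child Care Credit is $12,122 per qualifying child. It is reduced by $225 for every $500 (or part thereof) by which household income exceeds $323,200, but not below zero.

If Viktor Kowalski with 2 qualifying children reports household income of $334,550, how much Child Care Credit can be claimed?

$19,069

Child Care Credit: base = 2 × $12,122 = $24,244. income exceeds $323,200 by $11,350, which is 23 full-or-partial $500 increments; reduction = 23 × $225 = $5,175, leaving $19,069.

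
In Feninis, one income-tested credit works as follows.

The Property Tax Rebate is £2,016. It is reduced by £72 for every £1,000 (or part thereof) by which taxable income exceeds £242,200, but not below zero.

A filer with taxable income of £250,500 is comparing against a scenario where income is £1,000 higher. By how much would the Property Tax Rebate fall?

£72

At £250,500 — income exceeds £242,200 by £8,300, which is 9 full-or-partial £1,000 increments; reduction = 9 × £72 = £648, leaving £1,368.
At £251,500 — income exceeds £242,200 by £9,300, which is 10 full-or-partial £1,000 increments; reduction = 10 × £72 = £720, leaving £1,296.
Lost: £1,368 − £1,296 = £72.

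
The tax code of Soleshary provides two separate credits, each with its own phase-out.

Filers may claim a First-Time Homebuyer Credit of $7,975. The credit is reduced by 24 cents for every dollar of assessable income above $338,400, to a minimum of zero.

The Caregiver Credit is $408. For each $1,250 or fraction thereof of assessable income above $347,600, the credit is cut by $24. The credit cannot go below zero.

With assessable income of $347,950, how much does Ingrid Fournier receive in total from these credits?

$6,067

First-Time Homebuyer Credit: 24% of the $9,550 excess over $338,400 is $2,292; credit = $7,975 − $2,292 = $5,683.
Caregiver Credit: income exceeds $347,600 by $350, which is 1 full-or-partial $1,250 increment; reduction = 1 × $24 = $24, leaving $384.
Total: $5,683 + $384 = $6,067.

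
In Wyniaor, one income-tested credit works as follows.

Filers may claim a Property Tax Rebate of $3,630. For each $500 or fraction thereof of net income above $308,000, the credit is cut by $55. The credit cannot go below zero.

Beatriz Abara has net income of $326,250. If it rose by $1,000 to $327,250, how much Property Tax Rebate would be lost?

At $326,250 — income exceeds $308,000 by $18,250, which is 37 full-or-partial $500 increments; reduction = 37 × $55 = $2,035, leaving $1,595.
At $327,250 — income exceeds $308,000 by $19,250, which is 39 full-or-partial $500 increments; reduction = 39 × $55 = $2,145, leaving $1,485.
Lost: $1,595 − $1,485 = $110.

$110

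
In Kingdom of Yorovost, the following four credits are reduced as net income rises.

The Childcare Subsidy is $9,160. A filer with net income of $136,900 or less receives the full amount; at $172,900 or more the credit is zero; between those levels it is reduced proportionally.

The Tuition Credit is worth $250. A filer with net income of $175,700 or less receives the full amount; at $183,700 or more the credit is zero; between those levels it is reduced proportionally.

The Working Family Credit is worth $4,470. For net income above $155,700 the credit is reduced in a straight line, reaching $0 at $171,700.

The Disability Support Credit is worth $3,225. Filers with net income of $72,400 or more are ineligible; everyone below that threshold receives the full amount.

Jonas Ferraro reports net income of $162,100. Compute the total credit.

Childcare Subsidy: $162,100 is $25,200 into a $36,000 phase-out range, leaving 10,800/36,000 of the credit: $9,160 × 10,800/36,000 = $2,748.
Tuition Credit: $162,100 is at or below the $175,700 threshold, so the full $250 applies.
Working Family Credit: $162,100 is $6,400 into a $16,000 phase-out range, leaving 9,600/16,000 of the credit: $4,470 × 9,600/16,000 = $2,682.
Disability Support Credit: $162,100 meets or exceeds the $72,400 cutoff, so the credit is $0.
Total: $2,748 + $250 + $2,682 + $0 = $5,680.

$5,680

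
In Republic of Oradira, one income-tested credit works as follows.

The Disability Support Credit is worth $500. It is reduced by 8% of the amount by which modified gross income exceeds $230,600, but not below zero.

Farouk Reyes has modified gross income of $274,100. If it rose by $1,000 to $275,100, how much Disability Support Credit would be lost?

At $274,100 — 8% of the $43,500 excess over $230,600 is $3,480 ≥ base, so the credit is $0.
At $275,100 — 8% of the $44,500 excess over $230,600 is $3,560 ≥ base, so the credit is $0.
Lost: $0 − $0 = $0.

$0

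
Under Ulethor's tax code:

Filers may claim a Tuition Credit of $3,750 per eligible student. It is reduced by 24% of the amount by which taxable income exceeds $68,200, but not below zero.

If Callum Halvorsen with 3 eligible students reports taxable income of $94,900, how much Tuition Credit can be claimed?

Tuition Credit: base = 3 × $3,750 = $11,250. 24% of the $26,700 excess over $68,200 is $6,408; credit = $11,250 − $6,408 = $4,842.

$4,842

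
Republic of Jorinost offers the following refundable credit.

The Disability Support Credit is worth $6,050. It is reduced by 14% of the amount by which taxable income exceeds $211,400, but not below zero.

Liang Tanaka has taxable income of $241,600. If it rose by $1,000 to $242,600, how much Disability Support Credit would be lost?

$140

At $241,600 — 14% of the $30,200 excess over $211,400 is $4,228; credit = $6,050 − $4,228 = $1,822.
At $242,600 — 14% of the $31,200 excess over $211,400 is $4,368; credit = $6,050 − $4,368 = $1,682.
Lost: $1,822 − $1,682 = $140.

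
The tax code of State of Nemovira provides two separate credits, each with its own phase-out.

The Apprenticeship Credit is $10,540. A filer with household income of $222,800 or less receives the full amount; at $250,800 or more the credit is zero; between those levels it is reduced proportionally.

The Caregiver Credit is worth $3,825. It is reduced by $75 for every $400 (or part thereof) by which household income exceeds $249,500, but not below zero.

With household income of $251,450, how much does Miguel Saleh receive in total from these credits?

$3,450

Apprenticeship Credit: $251,450 is at or above $250,800, so the credit is $0.
Caregiver Credit: income exceeds $249,500 by $1,950, which is 5 full-or-partial $400 increments; reduction = 5 × $75 = $375, leaving $3,450.
Total: $0 + $3,450 = $3,450.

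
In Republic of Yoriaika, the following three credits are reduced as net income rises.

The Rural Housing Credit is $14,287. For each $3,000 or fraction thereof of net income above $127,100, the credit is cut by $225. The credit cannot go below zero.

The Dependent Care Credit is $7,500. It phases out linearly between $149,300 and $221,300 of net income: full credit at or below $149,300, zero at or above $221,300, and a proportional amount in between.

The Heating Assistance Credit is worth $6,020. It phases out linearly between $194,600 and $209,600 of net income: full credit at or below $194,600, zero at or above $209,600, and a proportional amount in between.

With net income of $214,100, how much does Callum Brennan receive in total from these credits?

Rural Housing Credit: income exceeds $127,100 by $87,000, which is 29 full-or-partial $3,000 increments; reduction = 29 × $225 = $6,525, leaving $7,762.
Dependent Care Credit: $214,100 is $64,800 into a $72,000 phase-out range, leaving 7,200/72,000 of the credit: $7,500 × 7,200/72,000 = $750.
Heating Assistance Credit: $214,100 is at or above $209,600, so the credit is $0.
Total: $7,762 + $750 + $0 = $8,512.

$8,512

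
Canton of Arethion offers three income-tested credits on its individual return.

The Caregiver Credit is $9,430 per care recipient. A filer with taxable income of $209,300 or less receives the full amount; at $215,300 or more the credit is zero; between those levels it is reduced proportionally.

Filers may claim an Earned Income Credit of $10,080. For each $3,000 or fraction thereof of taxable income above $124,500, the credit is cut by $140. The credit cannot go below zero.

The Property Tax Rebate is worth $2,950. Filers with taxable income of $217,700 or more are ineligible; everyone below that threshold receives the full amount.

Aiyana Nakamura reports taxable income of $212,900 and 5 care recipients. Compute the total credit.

$27,690

Caregiver Credit: base = 5 × $9,430 = $47,150. $212,900 is $3,600 into a $6,000 phase-out range, leaving 2,400/6,000 of the credit: $47,150 × 2,400/6,000 = $18,860.
Earned Income Credit: income exceeds $124,500 by $88,400, which is 30 full-or-partial $3,000 increments; reduction = 30 × $140 = $4,200, leaving $5,880.
Property Tax Rebate: $212,900 is below the $217,700 cutoff, so the full $2,950 applies.
Total: $18,860 + $5,880 + $2,950 = $27,690.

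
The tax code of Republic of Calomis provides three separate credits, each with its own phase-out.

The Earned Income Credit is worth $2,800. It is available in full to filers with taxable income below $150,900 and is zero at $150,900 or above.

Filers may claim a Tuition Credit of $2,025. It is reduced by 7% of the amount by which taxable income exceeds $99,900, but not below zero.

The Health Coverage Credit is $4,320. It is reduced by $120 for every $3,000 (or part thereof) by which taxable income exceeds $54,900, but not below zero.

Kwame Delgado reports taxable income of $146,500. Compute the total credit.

Earned Income Credit: $146,500 is below the $150,900 cutoff, so the full $2,800 applies.
Tuition Credit: 7% of the $46,600 excess over $99,900 is $3,262 ≥ base, so the credit is $0.
Health Coverage Credit: income exceeds $54,900 by $91,600, which is 31 full-or-partial $3,000 increments; reduction = 31 × $120 = $3,720, leaving $600.
Total: $2,800 + $0 + $600 = $3,400.

$3,400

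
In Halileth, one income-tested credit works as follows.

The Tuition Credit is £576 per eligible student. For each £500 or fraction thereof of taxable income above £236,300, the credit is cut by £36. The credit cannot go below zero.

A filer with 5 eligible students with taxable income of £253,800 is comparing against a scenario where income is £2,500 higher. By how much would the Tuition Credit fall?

£180

At £253,800 — base = 5 × £576 = £2,880. income exceeds £236,300 by £17,500, which is 35 full-or-partial £500 increments; reduction = 35 × £36 = £1,260, leaving £1,620.
At £256,300 — base = 5 × £576 = £2,880. income exceeds £236,300 by £20,000, which is 40 full-or-partial £500 increments; reduction = 40 × £36 = £1,440, leaving £1,440.
Lost: £1,620 − £1,440 = £180.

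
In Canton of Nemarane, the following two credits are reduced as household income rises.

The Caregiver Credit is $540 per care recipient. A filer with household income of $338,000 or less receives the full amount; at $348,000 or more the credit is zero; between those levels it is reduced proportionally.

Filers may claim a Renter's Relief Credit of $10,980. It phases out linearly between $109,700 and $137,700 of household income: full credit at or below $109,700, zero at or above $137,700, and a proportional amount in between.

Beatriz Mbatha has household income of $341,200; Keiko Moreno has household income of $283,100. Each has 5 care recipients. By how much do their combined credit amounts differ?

Beatriz ($341,200): Caregiver Credit: base = 5 × $540 = $2,700. $341,200 is $3,200 into a $10,000 phase-out range, leaving 6,800/10,000 of the credit: $2,700 × 6,800/10,000 = $1,836. Renter's Relief Credit: $341,200 is at or above $137,700, so the credit is $0. total $1,836 + $0 = $1,836
Keiko ($283,100): Caregiver Credit: base = 5 × $540 = $2,700. $283,100 is at or below the $338,000 threshold, so the full $2,700 applies. Renter's Relief Credit: $283,100 is at or above $137,700, so the credit is $0. total $2,700 + $0 = $2,700
Difference: |$1,836 − $2,700| = $864.

$864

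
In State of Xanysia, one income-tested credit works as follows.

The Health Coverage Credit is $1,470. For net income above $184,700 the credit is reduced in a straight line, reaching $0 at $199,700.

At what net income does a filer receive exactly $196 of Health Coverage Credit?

$197,700

$196 is 196/1,470 of the full $1,470, so 1,274/1,470 of the $15,000 range has been used: income = $184,700 + $15,000 × 1,274/1,470 = $197,700.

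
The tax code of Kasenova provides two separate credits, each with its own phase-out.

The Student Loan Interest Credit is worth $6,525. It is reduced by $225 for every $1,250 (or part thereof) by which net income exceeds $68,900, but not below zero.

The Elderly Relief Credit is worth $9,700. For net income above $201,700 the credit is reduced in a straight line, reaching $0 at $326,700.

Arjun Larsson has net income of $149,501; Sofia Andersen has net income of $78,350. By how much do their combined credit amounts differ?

$4,725

Arjun ($149,501): Student Loan Interest Credit: income exceeds $68,900 by $80,601 → 65 increments × $225 = $14,625 ≥ base, so the credit is $0. Elderly Relief Credit: $149,501 is at or below the $201,700 threshold, so the full $9,700 applies. total $0 + $9,700 = $9,700
Sofia ($78,350): Student Loan Interest Credit: income exceeds $68,900 by $9,450, which is 8 full-or-partial $1,250 increments; reduction = 8 × $225 = $1,800, leaving $4,725. Elderly Relief Credit: $78,350 is at or below the $201,700 threshold, so the full $9,700 applies. total $4,725 + $9,700 = $14,425
Difference: |$9,700 − $14,425| = $4,725.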